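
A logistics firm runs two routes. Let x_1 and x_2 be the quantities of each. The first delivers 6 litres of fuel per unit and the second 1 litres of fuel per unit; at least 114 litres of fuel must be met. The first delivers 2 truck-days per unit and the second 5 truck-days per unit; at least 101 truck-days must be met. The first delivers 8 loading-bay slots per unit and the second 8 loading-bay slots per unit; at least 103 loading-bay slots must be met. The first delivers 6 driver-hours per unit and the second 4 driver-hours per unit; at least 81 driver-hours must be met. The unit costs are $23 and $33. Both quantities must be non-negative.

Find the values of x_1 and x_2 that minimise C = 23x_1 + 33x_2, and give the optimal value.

x_1 = 67/4, x_2 = 27/2, minimum C = 3323/4

Vertices and C = 23x_1 + 33x_2:
  (0, 114) → C = 3762
  (101/2, 0) → C = 2323/2
  (67/4, 27/2) → C = 3323/4
The feasible region is unbounded (it extends along (0, 1), (1, 0)), but C strictly increases along every unbounded feasible direction, so there is no improving ray and the minimum is attained at a vertex.

The binding constraints are 6x_1 + x_2 = 114 and 2x_1 + 5x_2 = 101.
Solving simultaneously gives x_1 = 67/4, x_2 = 27/2.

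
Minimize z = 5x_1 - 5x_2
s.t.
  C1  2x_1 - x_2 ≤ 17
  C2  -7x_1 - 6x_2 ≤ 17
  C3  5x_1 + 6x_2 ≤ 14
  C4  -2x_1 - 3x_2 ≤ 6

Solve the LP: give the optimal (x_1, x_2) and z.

x_1 = -31/2, x_2 = 61/4, minimum z = -615/4

Extreme points and z = 5x_1 - 5x_2:
  (116/17, -57/17) → z = 865/17
  (45/8, -23/4) → z = 455/8
  (-31/2, 61/4) → z = -615/4
  (-5/3, -8/9) → z = -35/9

The optimum lies where -7x_1 - 6x_2 = 17 and 5x_1 + 6x_2 = 14.
Solving simultaneously gives x_1 = -31/2, x_2 = 61/4.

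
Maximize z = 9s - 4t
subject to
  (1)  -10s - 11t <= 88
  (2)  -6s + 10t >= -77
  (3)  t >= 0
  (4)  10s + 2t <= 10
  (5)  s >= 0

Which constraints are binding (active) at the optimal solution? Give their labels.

Corner points and z = 9s - 4t:
  (1, 0) → z = 9
  (0, 0) → z = 0
  (0, 5) → z = -20

The maximum is at (1, 0). Substituting into each constraint, equality holds for (3) and (4); the remaining constraints have slack.

(3) and (4)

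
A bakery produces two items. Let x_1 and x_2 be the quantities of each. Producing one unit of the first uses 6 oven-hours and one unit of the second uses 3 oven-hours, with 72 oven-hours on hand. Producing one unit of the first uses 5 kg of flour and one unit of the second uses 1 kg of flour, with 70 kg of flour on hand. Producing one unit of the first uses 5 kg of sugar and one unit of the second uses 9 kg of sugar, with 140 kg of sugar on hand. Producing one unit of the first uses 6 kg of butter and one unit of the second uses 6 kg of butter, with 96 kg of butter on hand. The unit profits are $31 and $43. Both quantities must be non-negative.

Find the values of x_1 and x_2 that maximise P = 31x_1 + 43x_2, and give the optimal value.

x_1 = 1, x_2 = 15, maximum P = 676

Corner points and P = 31x_1 + 43x_2:
  (0, 0) → P = 0
  (0, 140/9) → P = 6020/9
  (12, 0) → P = 372
  (8, 8) → P = 592
  (1, 15) → P = 676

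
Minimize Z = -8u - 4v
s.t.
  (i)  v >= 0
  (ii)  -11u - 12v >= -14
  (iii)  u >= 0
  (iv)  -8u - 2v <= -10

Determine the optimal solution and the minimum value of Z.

Feasible corners and Z = -8u - 4v:
  (14/11, 0) → Z = -112/11
  (5/4, 0) → Z = -10
  (46/37, 1/37) → Z = -372/37

The optimum lies where v = 0 and -11u - 12v = -14.
Solving simultaneously gives u = 14/11, v = 0.

u = 14/11, v = 0, minimum Z = -112/11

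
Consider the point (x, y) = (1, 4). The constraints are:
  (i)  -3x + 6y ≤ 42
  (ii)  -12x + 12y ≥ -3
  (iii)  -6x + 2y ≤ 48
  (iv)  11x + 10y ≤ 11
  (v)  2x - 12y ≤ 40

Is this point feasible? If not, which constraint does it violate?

Constraint (iv): 11x + 10y = 51, which is not ≤ 11. All other constraints are satisfied.

not feasible — violates (iv)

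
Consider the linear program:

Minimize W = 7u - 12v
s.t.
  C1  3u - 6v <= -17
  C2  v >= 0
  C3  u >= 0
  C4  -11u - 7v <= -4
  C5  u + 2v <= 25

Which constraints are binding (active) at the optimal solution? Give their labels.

Vertices and W = 7u - 12v:
  (0, 17/6) → W = -34
  (29/3, 23/3) → W = -73/3
  (0, 25/2) → W = -150

The minimum is at (0, 25/2). Substituting into each constraint, equality holds for C3 and C5; the remaining constraints have slack.

C3 and C5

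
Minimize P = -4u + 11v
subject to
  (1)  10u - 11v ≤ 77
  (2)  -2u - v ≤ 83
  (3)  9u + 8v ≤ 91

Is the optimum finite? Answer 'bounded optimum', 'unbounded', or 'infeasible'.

Vertices and P = -4u + 11v:
  (-209/8, -123/4) → P = -935/4
  (1617/179, 217/179) → P = -4081/179
  (-755/7, 929/7) → P = 13239/7
The feasible region has finitely many vertices and no improving ray; the minimum is -935/4 at (-209/8, -123/4).

bounded optimum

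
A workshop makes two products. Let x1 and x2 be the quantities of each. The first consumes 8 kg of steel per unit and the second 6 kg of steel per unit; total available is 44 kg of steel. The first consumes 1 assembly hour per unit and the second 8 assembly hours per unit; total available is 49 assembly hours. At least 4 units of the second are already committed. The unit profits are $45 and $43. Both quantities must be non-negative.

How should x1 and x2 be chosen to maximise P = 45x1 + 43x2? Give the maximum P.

Extreme points and P = 45x1 + 43x2:
  (0, 49/8) → P = 2107/8
  (0, 4) → P = 172
  (1, 6) → P = 303
  (5/2, 4) → P = 569/2

The optimum lies where 8x1 + 6x2 = 44 and x1 + 8x2 = 49.
Solving simultaneously gives x1 = 1, x2 = 6.

x1 = 1, x2 = 6, maximum P = 303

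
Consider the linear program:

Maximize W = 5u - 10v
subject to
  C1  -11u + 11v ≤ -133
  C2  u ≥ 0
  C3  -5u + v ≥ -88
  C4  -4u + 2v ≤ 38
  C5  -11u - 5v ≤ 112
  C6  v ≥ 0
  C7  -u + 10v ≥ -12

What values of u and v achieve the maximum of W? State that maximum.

The optimum lies where -5u + v = -88 and -u + 10v = -12.
Solving simultaneously gives u = 124/7, v = 4/7.

u = 124/7, v = 4/7, maximum W = 580/7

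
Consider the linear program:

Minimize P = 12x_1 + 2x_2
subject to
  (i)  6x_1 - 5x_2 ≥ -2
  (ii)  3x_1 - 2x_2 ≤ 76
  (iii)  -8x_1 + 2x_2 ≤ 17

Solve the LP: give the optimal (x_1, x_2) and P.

The binding constraints are 3x_1 - 2x_2 = 76 and -8x_1 + 2x_2 = 17.
Solving simultaneously gives x_1 = -93/5, x_2 = -659/10.

x_1 = -93/5, x_2 = -659/10, minimum P = -355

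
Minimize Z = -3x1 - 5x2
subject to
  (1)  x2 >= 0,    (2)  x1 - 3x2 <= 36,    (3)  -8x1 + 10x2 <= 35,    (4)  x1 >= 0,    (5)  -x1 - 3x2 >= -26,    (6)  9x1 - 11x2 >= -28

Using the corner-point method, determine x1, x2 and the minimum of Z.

x1 = 26, x2 = 0, minimum Z = -78

Extreme points and Z = -3x1 - 5x2:
  (0, 0) → Z = 0
  (26, 0) → Z = -78
  (0, 28/11) → Z = -140/11
  (101/19, 131/19) → Z = -958/19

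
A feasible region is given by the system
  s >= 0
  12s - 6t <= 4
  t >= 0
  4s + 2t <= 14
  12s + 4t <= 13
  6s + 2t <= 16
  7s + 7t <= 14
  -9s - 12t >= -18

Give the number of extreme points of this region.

5

Of the 27 pairwise boundary intersections, those satisfying every inequality are:
  (0, 0)
  (0, 3/2)
  (1/3, 0)
  (47/60, 9/10)
  (7/9, 11/12)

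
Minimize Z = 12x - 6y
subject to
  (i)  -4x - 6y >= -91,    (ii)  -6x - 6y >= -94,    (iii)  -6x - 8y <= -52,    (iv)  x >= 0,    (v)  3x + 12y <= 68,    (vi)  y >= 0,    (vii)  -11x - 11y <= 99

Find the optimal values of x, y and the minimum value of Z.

At the optimal vertex, -6x - 8y = -52 and 3x + 12y = 68.
Solving simultaneously gives x = 5/3, y = 21/4.

x = 5/3, y = 21/4, minimum Z = -23/2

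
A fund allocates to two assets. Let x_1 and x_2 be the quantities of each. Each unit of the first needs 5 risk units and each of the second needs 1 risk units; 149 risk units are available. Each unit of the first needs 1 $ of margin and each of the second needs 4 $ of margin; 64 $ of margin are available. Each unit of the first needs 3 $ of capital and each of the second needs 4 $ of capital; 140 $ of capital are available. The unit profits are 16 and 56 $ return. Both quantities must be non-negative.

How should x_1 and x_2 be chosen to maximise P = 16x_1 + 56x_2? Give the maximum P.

x_1 = 28, x_2 = 9, maximum P = 952

Corner points and P = 16x_1 + 56x_2:
  (0, 0) → P = 0
  (0, 16) → P = 896
  (149/5, 0) → P = 2384/5
  (28, 9) → P = 952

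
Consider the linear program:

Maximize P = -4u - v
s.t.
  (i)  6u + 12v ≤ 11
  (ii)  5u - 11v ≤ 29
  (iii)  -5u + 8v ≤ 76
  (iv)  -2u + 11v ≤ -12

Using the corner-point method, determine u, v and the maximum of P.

u = -356/5, v = -35, maximum P = 1599/5

Corner points and P = -4u - v:
  (67/18, -17/18) → P = -251/18
  (53/18, -5/9) → P = -101/9
  (-356/5, -35) → P = 1599/5
  (-932/39, -212/39) → P = 3940/39

At the optimal vertex, 5u - 11v = 29 and -5u + 8v = 76.
Solving simultaneously gives u = -356/5, v = -35.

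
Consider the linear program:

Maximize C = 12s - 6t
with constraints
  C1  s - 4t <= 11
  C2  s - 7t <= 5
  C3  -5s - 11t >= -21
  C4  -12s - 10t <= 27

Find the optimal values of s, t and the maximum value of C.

s = 101/23, t = -2/23, maximum C = 1224/23

Vertices and C = 12s - 6t:
  (101/23, -2/23) → C = 1224/23
  (-139/94, -87/94) → C = -573/47
  (-507/82, 387/82) → C = -4203/41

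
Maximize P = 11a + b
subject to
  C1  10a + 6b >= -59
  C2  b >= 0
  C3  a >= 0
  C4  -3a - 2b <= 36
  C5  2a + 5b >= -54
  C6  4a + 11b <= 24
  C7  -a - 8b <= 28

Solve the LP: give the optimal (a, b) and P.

Extreme points and P = 11a + b:
  (0, 0) → P = 0
  (6, 0) → P = 66
  (0, 24/11) → P = 24/11

The optimum lies where b = 0 and 4a + 11b = 24.
Solving simultaneously gives a = 6, b = 0.

a = 6, b = 0, maximum P = 66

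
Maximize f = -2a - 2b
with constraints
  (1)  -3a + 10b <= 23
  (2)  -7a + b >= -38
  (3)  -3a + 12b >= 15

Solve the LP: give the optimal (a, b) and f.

a = -21, b = -4, maximum f = 50

Extreme points and f = -2a - 2b:
  (403/67, 275/67) → f = -1356/67
  (-21, -4) → f = 50
  (157/27, 73/27) → f = -460/27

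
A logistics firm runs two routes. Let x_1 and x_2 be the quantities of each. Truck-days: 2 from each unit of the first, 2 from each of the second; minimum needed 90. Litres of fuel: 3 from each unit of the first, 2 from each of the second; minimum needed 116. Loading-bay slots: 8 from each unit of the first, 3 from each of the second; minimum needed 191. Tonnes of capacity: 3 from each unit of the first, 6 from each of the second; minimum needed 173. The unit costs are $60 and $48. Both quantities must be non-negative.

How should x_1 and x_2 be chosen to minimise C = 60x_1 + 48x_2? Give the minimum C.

x_1 = 26, x_2 = 19, minimum C = 2472

Vertices and C = 60x_1 + 48x_2:
  (0, 191/3) → C = 3056
  (173/3, 0) → C = 3460
  (26, 19) → C = 2472
  (97/3, 38/3) → C = 2548
  (34/7, 355/7) → C = 19080/7
The feasible region is unbounded (it extends along (0, 1), (1, 0)), but C strictly increases along every unbounded feasible direction, so there is no improving ray and the minimum is attained at a vertex.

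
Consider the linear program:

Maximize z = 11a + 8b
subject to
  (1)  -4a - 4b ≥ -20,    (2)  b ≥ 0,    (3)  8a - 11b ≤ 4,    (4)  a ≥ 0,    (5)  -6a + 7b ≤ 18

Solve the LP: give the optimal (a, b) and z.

a = 59/19, b = 36/19, maximum z = 937/19

The optimum lies where -4a - 4b = -20 and 8a - 11b = 4.
Solving simultaneously gives a = 59/19, b = 36/19.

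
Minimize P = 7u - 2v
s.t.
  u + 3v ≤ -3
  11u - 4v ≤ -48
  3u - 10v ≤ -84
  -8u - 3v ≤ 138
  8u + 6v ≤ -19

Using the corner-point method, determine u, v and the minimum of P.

u = -135/7, v = 38/7, minimum P = -1021/7

Extreme points and P = 7u - 2v:
  (-282/19, 75/19) → P = -2124/19
  (-135/7, 38/7) → P = -1021/7
  (-1632/89, 258/89) → P = -11940/89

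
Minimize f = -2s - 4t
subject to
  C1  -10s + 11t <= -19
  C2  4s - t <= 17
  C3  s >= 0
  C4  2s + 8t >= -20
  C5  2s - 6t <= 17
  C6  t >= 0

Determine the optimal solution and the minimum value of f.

Vertices and f = -2s - 4t:
  (84/17, 47/17) → f = -356/17
  (19/10, 0) → f = -19/5
  (17/4, 0) → f = -17/2

At the optimal vertex, -10s + 11t = -19 and 4s - t = 17.
Solving simultaneously gives s = 84/17, t = 47/17.

s = 84/17, t = 47/17, minimum f = -356/17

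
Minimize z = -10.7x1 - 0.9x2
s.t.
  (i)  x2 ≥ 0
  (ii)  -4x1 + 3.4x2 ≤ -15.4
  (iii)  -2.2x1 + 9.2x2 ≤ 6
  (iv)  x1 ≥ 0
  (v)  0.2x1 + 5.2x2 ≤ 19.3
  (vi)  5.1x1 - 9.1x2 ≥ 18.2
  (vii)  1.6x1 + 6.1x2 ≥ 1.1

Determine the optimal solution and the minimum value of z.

Vertices and z = -10.7x1 - 0.9x2:
  (77/20, 0) → z = -8239/200
  (193/2, 0) → z = -20651/20
  (3913/953, 287/953) → z = -210637/4765
  (3659/332, 2183/664) → z = -802673/6640
  (11102/1345, 3532/1345) → z = -609851/6725

x1 = 96.5, x2 = 0, minimum z = -1032.55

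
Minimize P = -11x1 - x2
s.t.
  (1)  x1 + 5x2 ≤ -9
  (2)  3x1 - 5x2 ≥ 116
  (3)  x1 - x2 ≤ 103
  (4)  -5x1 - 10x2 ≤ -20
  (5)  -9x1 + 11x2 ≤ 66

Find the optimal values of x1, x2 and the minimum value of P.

Feasible corners and P = -11x1 - x2:
  (107/4, -143/20) → P = -2871/10
  (253/3, -56/3) → P = -909
  (252/11, -104/11) → P = -2668/11
  (70, -33) → P = -737

The optimum lies where x1 + 5x2 = -9 and x1 - x2 = 103.
Solving simultaneously gives x1 = 253/3, x2 = -56/3.

x1 = 253/3, x2 = -56/3, minimum P = -909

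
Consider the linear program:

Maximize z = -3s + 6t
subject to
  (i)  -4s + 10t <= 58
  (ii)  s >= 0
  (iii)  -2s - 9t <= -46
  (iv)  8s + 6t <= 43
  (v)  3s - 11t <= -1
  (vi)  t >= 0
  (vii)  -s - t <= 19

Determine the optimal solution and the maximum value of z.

s = 0, t = 29/5, maximum z = 174/5

Corner points and z = -3s + 6t:
  (0, 29/5) → z = 174/5
  (41/52, 159/26) → z = 1785/52
  (0, 46/9) → z = 92/3
  (37/20, 47/10) → z = 453/20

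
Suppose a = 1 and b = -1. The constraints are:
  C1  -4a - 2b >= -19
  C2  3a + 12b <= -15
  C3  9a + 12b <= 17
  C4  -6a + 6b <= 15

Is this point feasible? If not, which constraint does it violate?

not feasible — violates C2

Constraint C2: 3a + 12b = -9, which is not ≤ -15. All other constraints are satisfied.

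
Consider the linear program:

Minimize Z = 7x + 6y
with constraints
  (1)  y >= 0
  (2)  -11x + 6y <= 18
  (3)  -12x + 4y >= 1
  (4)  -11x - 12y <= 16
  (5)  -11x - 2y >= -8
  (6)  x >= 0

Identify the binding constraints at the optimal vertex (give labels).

Vertices and Z = 7x + 6y:
  (3/22, 13/4) → Z = 225/11
  (0, 3) → Z = 18
  (15/34, 107/68) → Z = 213/17
  (0, 1/4) → Z = 3/2

The minimum is at (0, 1/4). Substituting into each constraint, equality holds for (3) and (6); the remaining constraints have slack.

(3) and (6)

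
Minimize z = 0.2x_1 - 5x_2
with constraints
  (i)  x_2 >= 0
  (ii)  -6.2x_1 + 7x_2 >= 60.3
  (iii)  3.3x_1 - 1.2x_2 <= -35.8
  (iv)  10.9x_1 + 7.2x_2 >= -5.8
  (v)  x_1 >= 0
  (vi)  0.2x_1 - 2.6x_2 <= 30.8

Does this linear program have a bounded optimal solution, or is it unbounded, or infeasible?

From the feasible point (0, 179/6), moving in the direction (0, 1) keeps every constraint satisfied while z decreases without bound.

unbounded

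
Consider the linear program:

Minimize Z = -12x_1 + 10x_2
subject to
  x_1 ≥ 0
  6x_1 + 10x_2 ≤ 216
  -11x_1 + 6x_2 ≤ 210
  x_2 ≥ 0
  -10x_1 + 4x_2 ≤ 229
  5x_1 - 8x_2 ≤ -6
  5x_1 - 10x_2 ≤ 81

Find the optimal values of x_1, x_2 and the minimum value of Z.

Feasible corners and Z = -12x_1 + 10x_2:
  (0, 108/5) → Z = 216
  (0, 3/4) → Z = 15/2
  (834/49, 558/49) → Z = -4428/49

At the optimal vertex, 6x_1 + 10x_2 = 216 and 5x_1 - 8x_2 = -6.
Solving simultaneously gives x_1 = 834/49, x_2 = 558/49.

x_1 = 834/49, x_2 = 558/49, minimum Z = -4428/49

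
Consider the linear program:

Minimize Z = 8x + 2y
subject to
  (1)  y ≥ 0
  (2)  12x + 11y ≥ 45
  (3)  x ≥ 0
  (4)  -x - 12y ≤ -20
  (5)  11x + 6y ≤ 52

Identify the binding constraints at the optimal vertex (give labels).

Feasible corners and Z = 8x + 2y:
  (0, 45/11) → Z = 90/11
  (320/133, 195/133) → Z = 2950/133
  (0, 26/3) → Z = 52/3
  (4, 4/3) → Z = 104/3

The minimum is at (0, 45/11). Substituting into each constraint, equality holds for (2) and (3); the remaining constraints have slack.

(2) and (3)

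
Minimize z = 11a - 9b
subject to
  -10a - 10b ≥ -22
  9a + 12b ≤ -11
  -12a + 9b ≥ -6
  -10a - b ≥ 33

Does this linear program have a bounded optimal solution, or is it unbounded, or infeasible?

unbounded

From the feasible point (-385/111, 187/111), moving in the direction (-12, 9) keeps every constraint satisfied while z decreases without bound.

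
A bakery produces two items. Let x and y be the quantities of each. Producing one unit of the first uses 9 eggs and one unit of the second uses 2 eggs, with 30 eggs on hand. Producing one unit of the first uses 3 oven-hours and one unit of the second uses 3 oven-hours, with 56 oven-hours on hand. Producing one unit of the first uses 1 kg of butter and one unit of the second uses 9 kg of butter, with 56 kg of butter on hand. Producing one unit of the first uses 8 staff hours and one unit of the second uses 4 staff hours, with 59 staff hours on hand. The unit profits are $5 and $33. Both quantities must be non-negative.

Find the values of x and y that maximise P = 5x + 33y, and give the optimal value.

x = 2, y = 6, maximum P = 208

Vertices and P = 5x + 33y:
  (0, 0) → P = 0
  (0, 56/9) → P = 616/3
  (10/3, 0) → P = 50/3
  (2, 6) → P = 208

The optimum lies where 9x + 2y = 30 and x + 9y = 56.
Solving simultaneously gives x = 2, y = 6.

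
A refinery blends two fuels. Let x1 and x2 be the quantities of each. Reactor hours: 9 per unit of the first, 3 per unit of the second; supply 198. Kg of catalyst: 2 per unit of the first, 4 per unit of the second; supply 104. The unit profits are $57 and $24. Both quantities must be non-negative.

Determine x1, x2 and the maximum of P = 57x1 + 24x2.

Feasible corners and P = 57x1 + 24x2:
  (0, 0) → P = 0
  (0, 26) → P = 624
  (22, 0) → P = 1254
  (16, 18) → P = 1344

The binding constraints are 9x1 + 3x2 = 198 and 2x1 + 4x2 = 104.
Solving simultaneously gives x1 = 16, x2 = 18.

x1 = 16, x2 = 18, maximum P = 1344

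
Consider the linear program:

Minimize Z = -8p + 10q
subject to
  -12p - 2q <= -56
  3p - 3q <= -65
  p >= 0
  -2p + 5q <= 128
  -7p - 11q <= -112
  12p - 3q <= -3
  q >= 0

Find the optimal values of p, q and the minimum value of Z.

Vertices and Z = -8p + 10q:
  (19/21, 158/7) → Z = 4588/21
  (3/8, 103/4) → Z = 509/2
  (59/9, 254/9) → Z = 2068/9

The binding constraints are -12p - 2q = -56 and 3p - 3q = -65.
Solving simultaneously gives p = 19/21, q = 158/7.

p = 19/21, q = 158/7, minimum Z = 4588/21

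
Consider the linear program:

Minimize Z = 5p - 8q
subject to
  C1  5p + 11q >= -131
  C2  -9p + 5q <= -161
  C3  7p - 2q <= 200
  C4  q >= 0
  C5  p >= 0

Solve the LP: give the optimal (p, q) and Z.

Extreme points and Z = 5p - 8q:
  (678/17, 673/17) → Z = -1994/17
  (161/9, 0) → Z = 805/9
  (200/7, 0) → Z = 1000/7

p = 678/17, q = 673/17, minimum Z = -1994/17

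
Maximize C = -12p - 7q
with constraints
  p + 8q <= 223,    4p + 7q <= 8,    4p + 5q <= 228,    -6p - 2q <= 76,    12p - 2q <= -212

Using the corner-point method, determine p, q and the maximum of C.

p = -16, q = 10, maximum C = 122

Feasible corners and C = -12p - 7q:
  (-274/17, 176/17) → C = 2056/17
  (-367/23, 236/23) → C = 2752/23
  (-16, 10) → C = 122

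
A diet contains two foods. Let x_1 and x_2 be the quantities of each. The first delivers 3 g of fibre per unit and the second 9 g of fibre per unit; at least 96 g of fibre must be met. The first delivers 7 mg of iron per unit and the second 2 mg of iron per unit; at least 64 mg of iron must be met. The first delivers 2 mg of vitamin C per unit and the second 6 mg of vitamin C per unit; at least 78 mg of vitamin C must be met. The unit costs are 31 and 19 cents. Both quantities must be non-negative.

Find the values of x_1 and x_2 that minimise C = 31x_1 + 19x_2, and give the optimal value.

Extreme points and C = 31x_1 + 19x_2:
  (0, 32) → C = 608
  (39, 0) → C = 1209
  (6, 11) → C = 395
The feasible region is unbounded (it extends along (0, 1), (1, 0)), but C strictly increases along every unbounded feasible direction, so there is no improving ray and the minimum is attained at a vertex.

x_1 = 6, x_2 = 11, minimum C = 395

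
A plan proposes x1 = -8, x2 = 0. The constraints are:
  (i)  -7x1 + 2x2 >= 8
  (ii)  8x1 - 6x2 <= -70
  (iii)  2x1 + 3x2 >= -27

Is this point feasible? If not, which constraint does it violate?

not feasible — violates (ii)

Constraint (ii): 8x1 - 6x2 = -64, which is not ≤ -70. All other constraints are satisfied.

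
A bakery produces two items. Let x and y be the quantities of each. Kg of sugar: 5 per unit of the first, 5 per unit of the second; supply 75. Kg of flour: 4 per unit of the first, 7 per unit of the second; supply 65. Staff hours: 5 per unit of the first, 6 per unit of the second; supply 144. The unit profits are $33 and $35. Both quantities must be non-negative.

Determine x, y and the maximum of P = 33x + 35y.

x = 40/3, y = 5/3, maximum P = 1495/3

Corner points and P = 33x + 35y:
  (0, 0) → P = 0
  (0, 65/7) → P = 325
  (15, 0) → P = 495
  (40/3, 5/3) → P = 1495/3

At the optimal vertex, 5x + 5y = 75 and 4x + 7y = 65.
Solving simultaneously gives x = 40/3, y = 5/3.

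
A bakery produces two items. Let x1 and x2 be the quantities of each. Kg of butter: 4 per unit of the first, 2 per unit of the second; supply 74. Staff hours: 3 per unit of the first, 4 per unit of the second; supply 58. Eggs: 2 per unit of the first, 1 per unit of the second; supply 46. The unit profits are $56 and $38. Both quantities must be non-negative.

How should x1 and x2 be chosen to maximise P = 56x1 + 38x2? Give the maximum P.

x1 = 18, x2 = 1, maximum P = 1046

Vertices and P = 56x1 + 38x2:
  (0, 0) → P = 0
  (0, 29/2) → P = 551
  (37/2, 0) → P = 1036
  (18, 1) → P = 1046

At the optimal vertex, 4x1 + 2x2 = 74 and 3x1 + 4x2 = 58.
Solving simultaneously gives x1 = 18, x2 = 1.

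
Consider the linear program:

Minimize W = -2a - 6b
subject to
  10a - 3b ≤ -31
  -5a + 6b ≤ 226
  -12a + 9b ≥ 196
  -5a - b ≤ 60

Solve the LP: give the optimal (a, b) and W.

Corner points and W = -2a - 6b:
  (164/15, 421/9) → W = -4538/15
  (103/18, 794/27) → W = -1691/9
  (-586/35, 166/7) → W = -544/5
  (-736/57, 260/57) → W = -88/57

The binding constraints are 10a - 3b = -31 and -5a + 6b = 226.
Solving simultaneously gives a = 164/15, b = 421/9.

a = 164/15, b = 421/9, minimum W = -4538/15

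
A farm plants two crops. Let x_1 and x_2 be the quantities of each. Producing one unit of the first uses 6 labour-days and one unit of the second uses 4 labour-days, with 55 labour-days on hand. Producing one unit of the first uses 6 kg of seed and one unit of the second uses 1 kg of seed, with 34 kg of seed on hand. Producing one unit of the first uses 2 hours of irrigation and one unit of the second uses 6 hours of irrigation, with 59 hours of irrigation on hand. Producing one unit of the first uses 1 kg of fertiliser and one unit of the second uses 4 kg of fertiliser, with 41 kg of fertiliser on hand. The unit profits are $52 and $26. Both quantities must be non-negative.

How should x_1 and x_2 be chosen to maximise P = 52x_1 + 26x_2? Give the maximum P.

The optimum lies where 6x_1 + 4x_2 = 55 and 6x_1 + x_2 = 34.
Solving simultaneously gives x_1 = 9/2, x_2 = 7.

x_1 = 9/2, x_2 = 7, maximum P = 416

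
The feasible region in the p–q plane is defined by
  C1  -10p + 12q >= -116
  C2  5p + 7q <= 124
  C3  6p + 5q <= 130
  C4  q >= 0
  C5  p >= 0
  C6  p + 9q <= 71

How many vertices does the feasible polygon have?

6

Of the 15 pairwise boundary intersections, those satisfying every inequality are:
  (1070/61, 302/61)
  (58/5, 0)
  (290/17, 94/17)
  (619/38, 231/38)
  (0, 0)
  (0, 71/9)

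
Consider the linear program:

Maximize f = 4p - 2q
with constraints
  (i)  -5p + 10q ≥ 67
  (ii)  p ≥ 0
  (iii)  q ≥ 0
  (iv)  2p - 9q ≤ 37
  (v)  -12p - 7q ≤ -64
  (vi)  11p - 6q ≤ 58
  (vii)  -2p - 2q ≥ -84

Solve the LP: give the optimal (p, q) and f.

p = 310/17, q = 404/17, maximum f = 432/17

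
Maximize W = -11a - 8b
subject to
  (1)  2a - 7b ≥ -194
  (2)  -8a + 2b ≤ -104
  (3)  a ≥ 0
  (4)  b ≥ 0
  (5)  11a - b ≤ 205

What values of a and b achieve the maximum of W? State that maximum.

a = 13, b = 0, maximum W = -143

Vertices and W = -11a - 8b:
  (279/13, 440/13) → W = -6589/13
  (543/25, 848/25) → W = -12757/25
  (13, 0) → W = -143
  (205/11, 0) → W = -205

At the optimal vertex, -8a + 2b = -104 and b = 0.
Solving simultaneously gives a = 13, b = 0.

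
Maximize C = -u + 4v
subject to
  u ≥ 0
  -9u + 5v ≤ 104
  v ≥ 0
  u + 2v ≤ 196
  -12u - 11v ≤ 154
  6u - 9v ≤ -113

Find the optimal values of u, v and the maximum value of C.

Extreme points and C = -u + 4v:
  (0, 104/5) → C = 416/5
  (0, 113/9) → C = 452/9
  (772/23, 1868/23) → C = 6700/23
  (1538/21, 1289/21) → C = 1206/7

At the optimal vertex, -9u + 5v = 104 and u + 2v = 196.
Solving simultaneously gives u = 772/23, v = 1868/23.

u = 772/23, v = 1868/23, maximum C = 6700/23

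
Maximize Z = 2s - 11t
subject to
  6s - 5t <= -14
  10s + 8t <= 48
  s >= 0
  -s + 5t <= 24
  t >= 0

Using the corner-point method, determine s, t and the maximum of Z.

s = 0, t = 14/5, maximum Z = -154/5

Extreme points and Z = 2s - 11t:
  (64/49, 214/49) → Z = -318/7
  (0, 14/5) → Z = -154/5
  (24/29, 144/29) → Z = -1536/29
  (0, 24/5) → Z = -264/5

The optimum lies where 6s - 5t = -14 and s = 0.
Solving simultaneously gives s = 0, t = 14/5.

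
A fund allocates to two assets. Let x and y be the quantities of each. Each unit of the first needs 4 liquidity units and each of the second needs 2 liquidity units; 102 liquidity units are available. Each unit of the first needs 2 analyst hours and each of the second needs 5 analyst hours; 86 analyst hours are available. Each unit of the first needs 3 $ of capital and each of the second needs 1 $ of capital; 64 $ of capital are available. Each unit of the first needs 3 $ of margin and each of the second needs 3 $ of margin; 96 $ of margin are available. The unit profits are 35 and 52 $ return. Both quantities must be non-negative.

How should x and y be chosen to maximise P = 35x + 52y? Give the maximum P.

x = 18, y = 10, maximum P = 1150

Corner points and P = 35x + 52y:
  (0, 0) → P = 0
  (0, 86/5) → P = 4472/5
  (64/3, 0) → P = 2240/3
  (18, 10) → P = 1150

The optimum lies where 2x + 5y = 86 and 3x + y = 64.
Solving simultaneously gives x = 18, y = 10.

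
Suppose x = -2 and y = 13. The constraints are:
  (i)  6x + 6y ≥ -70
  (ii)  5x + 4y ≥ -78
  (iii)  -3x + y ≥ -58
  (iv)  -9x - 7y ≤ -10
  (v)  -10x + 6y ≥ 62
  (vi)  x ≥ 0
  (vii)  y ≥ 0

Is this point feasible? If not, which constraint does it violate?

not feasible — violates (vi)

Constraint (vi): x = -2, which is not ≥ 0. All other constraints are satisfied.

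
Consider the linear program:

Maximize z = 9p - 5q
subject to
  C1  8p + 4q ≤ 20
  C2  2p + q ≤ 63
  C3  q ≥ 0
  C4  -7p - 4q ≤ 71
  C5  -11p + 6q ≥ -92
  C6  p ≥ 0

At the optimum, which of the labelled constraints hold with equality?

C1 and C3

Extreme points and z = 9p - 5q:
  (5/2, 0) → z = 45/2
  (0, 5) → z = -25
  (0, 0) → z = 0

The maximum is at (5/2, 0). Substituting into each constraint, equality holds for C1 and C3; the remaining constraints have slack.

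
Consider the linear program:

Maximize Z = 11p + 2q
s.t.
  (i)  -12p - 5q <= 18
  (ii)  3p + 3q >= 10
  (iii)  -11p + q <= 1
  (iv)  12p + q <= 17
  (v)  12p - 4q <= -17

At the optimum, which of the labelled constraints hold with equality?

(iii) and (iv)

Extreme points and Z = 11p + 2q:
  (16/23, 199/23) → Z = 574/23
  (13/32, 175/32) → Z = 493/32
  (17/20, 34/5) → Z = 459/20

The maximum is at (16/23, 199/23). Substituting into each constraint, equality holds for (iii) and (iv); the remaining constraints have slack.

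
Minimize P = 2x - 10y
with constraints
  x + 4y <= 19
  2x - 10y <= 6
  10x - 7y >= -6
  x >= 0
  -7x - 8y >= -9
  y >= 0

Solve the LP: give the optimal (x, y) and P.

Corner points and P = 2x - 10y:
  (0, 6/7) → P = -60/7
  (5/43, 44/43) → P = -10
  (0, 0) → P = 0
  (9/7, 0) → P = 18/7

At the optimal vertex, 10x - 7y = -6 and -7x - 8y = -9.
Solving simultaneously gives x = 5/43, y = 44/43.

x = 5/43, y = 44/43, minimum P = -10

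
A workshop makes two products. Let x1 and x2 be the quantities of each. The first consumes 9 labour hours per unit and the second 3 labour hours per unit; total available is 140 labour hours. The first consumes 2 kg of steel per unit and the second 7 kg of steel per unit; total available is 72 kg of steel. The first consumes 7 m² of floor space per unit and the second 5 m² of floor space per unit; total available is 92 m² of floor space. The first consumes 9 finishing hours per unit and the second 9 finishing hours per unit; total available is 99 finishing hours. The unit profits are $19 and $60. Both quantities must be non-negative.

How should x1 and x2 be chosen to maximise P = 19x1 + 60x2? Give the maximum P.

Corner points and P = 19x1 + 60x2:
  (0, 0) → P = 0
  (0, 72/7) → P = 4320/7
  (11, 0) → P = 209
  (1, 10) → P = 619

x1 = 1, x2 = 10, maximum P = 619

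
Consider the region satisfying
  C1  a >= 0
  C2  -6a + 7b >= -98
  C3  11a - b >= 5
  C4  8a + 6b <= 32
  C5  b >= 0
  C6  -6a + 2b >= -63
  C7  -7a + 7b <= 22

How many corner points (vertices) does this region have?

Intersecting each pair of boundary lines and keeping only the points that satisfy every inequality leaves:
  (5/11, 0)
  (57/70, 277/70)
  (4, 0)
  (46/49, 200/49)

4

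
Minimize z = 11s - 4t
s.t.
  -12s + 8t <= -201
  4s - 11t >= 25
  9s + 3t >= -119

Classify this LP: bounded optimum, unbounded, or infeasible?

bounded optimum

Corner points and z = 11s - 4t:
  (2011/100, 126/25) → z = 4021/20
  (-349/108, -1079/36) → z = 9109/108
The feasible region has finitely many vertices and no improving ray; the minimum is 9109/108 at (-349/108, -1079/36).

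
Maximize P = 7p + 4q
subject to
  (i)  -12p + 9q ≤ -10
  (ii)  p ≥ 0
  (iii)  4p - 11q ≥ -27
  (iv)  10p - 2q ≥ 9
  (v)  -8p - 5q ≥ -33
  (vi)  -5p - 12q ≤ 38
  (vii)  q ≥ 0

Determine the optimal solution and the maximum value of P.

p = 33/8, q = 0, maximum P = 231/8

Extreme points and P = 7p + 4q:
  (61/66, 4/33) → P = 153/22
  (347/132, 79/33) → P = 1231/44
  (9/10, 0) → P = 63/10
  (33/8, 0) → P = 231/8

At the optimal vertex, -8p - 5q = -33 and q = 0.
Solving simultaneously gives p = 33/8, q = 0.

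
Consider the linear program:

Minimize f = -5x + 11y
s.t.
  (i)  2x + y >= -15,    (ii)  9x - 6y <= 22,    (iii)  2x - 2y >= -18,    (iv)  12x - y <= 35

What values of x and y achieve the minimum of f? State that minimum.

x = -68/21, y = -179/21, minimum f = -543/7

Extreme points and f = -5x + 11y:
  (-68/21, -179/21) → f = -543/7
  (-8, 1) → f = 51
  (188/63, 17/21) → f = -379/63
  (4, 13) → f = 123

The optimum lies where 2x + y = -15 and 9x - 6y = 22.
Solving simultaneously gives x = -68/21, y = -179/21.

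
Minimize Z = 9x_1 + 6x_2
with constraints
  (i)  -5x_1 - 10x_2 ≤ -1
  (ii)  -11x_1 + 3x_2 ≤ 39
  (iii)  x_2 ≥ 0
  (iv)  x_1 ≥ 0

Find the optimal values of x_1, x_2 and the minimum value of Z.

The feasible region is unbounded (it extends along (1, 0), (3, 11)), but Z strictly increases along every unbounded feasible direction, so there is no improving ray and the minimum is attained at a vertex.

x_1 = 0, x_2 = 1/10, minimum Z = 3/5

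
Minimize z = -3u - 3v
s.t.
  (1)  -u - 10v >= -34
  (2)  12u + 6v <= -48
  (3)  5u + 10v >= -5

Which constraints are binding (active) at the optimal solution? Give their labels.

Vertices and z = -3u - 3v:
  (-6, 4) → z = 6
  (-39/4, 35/8) → z = 129/8
  (-5, 2) → z = 9

The minimum is at (-6, 4). Substituting into each constraint, equality holds for (1) and (2); the remaining constraints have slack.

(1) and (2)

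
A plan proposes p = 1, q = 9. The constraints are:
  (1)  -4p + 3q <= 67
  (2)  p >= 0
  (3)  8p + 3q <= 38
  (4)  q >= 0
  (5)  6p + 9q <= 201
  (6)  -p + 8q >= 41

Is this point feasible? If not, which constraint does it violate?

(1): 23 ≤ 67 ✓
(2): 1 ≥ 0 ✓
(3): 35 ≤ 38 ✓
(4): 9 ≥ 0 ✓
(5): 87 ≤ 201 ✓
(6): 71 ≥ 41 ✓

feasible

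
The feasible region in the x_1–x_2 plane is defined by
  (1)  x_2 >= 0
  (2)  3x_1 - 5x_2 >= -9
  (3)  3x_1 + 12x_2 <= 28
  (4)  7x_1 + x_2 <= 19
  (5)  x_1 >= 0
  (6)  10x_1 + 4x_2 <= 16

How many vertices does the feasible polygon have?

5

Intersecting each pair of boundary lines and keeping only the points that satisfy every inequality leaves:
  (0, 0)
  (8/5, 0)
  (32/51, 37/17)
  (0, 9/5)
  (20/27, 58/27)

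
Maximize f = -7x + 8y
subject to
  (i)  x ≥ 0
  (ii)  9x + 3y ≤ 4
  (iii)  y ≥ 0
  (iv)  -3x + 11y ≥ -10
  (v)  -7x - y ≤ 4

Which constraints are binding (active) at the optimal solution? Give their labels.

Feasible corners and f = -7x + 8y:
  (0, 4/3) → f = 32/3
  (0, 0) → f = 0
  (4/9, 0) → f = -28/9

The maximum is at (0, 4/3). Substituting into each constraint, equality holds for (i) and (ii); the remaining constraints have slack.

(i) and (ii)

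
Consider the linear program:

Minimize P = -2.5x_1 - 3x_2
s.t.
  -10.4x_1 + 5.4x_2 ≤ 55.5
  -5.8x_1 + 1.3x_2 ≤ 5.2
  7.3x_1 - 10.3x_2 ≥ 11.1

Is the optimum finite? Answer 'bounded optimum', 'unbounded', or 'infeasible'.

unbounded

From the feasible point (-6799/5025, -10234/5025), moving in the direction (10.3, 7.3) keeps every constraint satisfied while P decreases without bound.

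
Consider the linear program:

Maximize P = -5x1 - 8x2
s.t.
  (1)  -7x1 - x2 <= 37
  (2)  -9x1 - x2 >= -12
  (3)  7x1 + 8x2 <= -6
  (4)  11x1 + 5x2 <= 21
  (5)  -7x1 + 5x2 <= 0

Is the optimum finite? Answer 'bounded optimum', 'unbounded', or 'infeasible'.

bounded optimum

Corner points and P = -5x1 - 8x2:
  (49/2, -417/2) → P = 3091/2
  (-185/42, -37/6) → P = 999/14
  (102/65, -138/65) → P = 594/65
  (-30/91, -6/13) → P = 486/91
The feasible region has finitely many vertices and no improving ray; the maximum is 3091/2 at (49/2, -417/2).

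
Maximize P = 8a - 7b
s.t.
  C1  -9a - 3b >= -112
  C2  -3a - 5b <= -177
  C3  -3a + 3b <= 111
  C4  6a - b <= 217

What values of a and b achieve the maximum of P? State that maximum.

a = 29/36, b = 419/12, maximum P = -8567/36

Extreme points and P = 8a - 7b:
  (29/36, 419/12) → P = -8567/36
  (1/12, 445/12) → P = -3107/12
  (-1, 36) → P = -260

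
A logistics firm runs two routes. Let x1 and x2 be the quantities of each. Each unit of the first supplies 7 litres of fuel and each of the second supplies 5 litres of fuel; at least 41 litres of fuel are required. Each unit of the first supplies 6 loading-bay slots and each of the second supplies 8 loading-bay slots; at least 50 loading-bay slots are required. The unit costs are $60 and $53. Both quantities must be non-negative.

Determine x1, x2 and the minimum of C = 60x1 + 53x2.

Extreme points and C = 60x1 + 53x2:
  (0, 41/5) → C = 2173/5
  (25/3, 0) → C = 500
  (3, 4) → C = 392
The feasible region is unbounded (it extends along (0, 1), (1, 0)), but C strictly increases along every unbounded feasible direction, so there is no improving ray and the minimum is attained at a vertex.

The optimum lies where 7x1 + 5x2 = 41 and 6x1 + 8x2 = 50.
Solving simultaneously gives x1 = 3, x2 = 4.

x1 = 3, x2 = 4, minimum C = 392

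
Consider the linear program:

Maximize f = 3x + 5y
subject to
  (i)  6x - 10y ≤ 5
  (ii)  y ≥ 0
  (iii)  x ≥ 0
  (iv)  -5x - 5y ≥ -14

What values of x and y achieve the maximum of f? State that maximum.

Feasible corners and f = 3x + 5y:
  (5/6, 0) → f = 5/2
  (33/16, 59/80) → f = 79/8
  (0, 0) → f = 0
  (0, 14/5) → f = 14

x = 0, y = 14/5, maximum f = 14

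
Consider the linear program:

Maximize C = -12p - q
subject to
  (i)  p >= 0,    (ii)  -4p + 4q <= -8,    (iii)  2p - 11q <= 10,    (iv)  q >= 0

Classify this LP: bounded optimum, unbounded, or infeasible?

bounded optimum

Feasible corners and C = -12p - q:
  (2, 0) → C = -24
  (5, 0) → C = -60
The feasible region has finitely many vertices and no improving ray; the maximum is -24 at (2, 0).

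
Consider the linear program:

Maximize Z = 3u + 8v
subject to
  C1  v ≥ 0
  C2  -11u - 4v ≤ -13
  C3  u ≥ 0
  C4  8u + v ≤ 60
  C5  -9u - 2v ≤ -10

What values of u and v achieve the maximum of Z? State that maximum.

Vertices and Z = 3u + 8v:
  (13/11, 0) → Z = 39/11
  (15/2, 0) → Z = 45/2
  (1, 1/2) → Z = 7
  (0, 60) → Z = 480
  (0, 5) → Z = 40

At the optimal vertex, u = 0 and 8u + v = 60.
Solving simultaneously gives u = 0, v = 60.

u = 0, v = 60, maximum Z = 480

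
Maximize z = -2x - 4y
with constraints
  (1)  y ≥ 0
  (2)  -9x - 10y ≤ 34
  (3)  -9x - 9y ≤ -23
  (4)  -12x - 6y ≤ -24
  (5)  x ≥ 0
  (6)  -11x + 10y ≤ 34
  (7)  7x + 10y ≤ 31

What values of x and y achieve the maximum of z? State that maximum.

x = 23/9, y = 0, maximum z = -46/9

Feasible corners and z = -2x - 4y:
  (23/9, 0) → z = -46/9
  (31/7, 0) → z = -62/7
  (13/9, 10/9) → z = -22/3
  (9/13, 34/13) → z = -154/13

The optimum lies where y = 0 and -9x - 9y = -23.
Solving simultaneously gives x = 23/9, y = 0.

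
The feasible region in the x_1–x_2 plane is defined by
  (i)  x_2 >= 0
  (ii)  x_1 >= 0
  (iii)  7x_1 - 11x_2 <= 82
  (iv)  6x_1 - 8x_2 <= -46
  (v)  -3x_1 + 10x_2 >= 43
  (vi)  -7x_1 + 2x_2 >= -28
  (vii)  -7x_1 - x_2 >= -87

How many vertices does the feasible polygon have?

4

Pairwise boundary intersections that survive every other constraint:
  (0, 23/4)
  (0, 87)
  (79/11, 245/22)
  (202/21, 59/3)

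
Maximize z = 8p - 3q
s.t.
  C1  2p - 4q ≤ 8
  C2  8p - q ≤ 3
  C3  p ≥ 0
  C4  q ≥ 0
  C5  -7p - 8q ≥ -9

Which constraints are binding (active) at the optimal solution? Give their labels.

Feasible corners and z = 8p - 3q:
  (3/8, 0) → z = 3
  (33/71, 51/71) → z = 111/71
  (0, 0) → z = 0
  (0, 9/8) → z = -27/8

The maximum is at (3/8, 0). Substituting into each constraint, equality holds for C2 and C4; the remaining constraints have slack.

C2 and C4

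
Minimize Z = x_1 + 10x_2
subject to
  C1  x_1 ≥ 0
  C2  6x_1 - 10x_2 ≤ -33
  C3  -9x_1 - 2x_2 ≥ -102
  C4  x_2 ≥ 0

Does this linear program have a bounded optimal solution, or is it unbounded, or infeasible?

bounded optimum

Feasible corners and Z = x_1 + 10x_2:
  (0, 33/10) → Z = 33
  (0, 51) → Z = 510
  (159/17, 303/34) → Z = 1674/17
The feasible region has finitely many vertices and no improving ray; the minimum is 33 at (0, 33/10).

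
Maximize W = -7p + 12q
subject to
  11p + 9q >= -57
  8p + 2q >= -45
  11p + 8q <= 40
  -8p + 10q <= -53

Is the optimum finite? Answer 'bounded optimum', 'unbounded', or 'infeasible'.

bounded optimum

Corner points and W = -7p + 12q:
  (816/11, -97) → W = -18516/11
  (-93/182, -1039/182) → W = -909/14
  (412/87, -263/174) → W = -4462/87
The feasible region has finitely many vertices and no improving ray; the maximum is -4462/87 at (412/87, -263/174).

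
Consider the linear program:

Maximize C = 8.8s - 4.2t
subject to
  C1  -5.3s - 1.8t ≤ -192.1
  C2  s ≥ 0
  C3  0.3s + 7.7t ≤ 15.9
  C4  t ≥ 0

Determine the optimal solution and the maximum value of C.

Feasible corners and C = 8.8s - 4.2t:
  (145055/4027, 2664/4027) → C = 6326476/20135
  (1921/53, 0) → C = 84524/265
  (53, 0) → C = 2332/5

The optimum lies where 0.3s + 7.7t = 15.9 and t = 0.
Solving simultaneously gives s = 53, t = 0.

s = 53, t = 0, maximum C = 466.4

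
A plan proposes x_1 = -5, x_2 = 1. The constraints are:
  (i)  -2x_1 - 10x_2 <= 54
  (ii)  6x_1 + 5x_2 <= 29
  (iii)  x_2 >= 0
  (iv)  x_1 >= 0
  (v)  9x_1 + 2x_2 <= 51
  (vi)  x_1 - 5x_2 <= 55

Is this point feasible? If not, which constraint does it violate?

not feasible — violates (iv)

Constraint (iv): x_1 = -5, which is not ≥ 0. All other constraints are satisfied.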